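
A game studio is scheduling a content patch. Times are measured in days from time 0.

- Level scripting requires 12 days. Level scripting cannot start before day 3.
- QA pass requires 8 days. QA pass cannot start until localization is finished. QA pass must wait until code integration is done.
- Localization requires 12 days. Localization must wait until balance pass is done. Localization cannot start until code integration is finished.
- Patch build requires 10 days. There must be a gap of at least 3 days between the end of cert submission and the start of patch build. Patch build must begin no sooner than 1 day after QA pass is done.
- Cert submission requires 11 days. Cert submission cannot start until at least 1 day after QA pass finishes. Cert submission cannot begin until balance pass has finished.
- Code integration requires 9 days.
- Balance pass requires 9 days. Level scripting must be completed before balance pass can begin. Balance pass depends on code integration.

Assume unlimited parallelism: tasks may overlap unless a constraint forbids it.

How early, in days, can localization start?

24

Code integration can start immediately at day 0; it finishes at day 9.
Level scripting cannot begin until its own release at day 3. It runs from day 3 to 3 + 12 = day 15.
Balance pass has to wait for level scripting (finishes day 15); code integration (finishes day 9). The latest of these is day 15, so balance pass runs day 15 to 15 + 9 = day 24.
Localization waits on balance pass (finishes day 24); code integration (finishes day 9). The latest of these is day 24, which is the earliest localization can start.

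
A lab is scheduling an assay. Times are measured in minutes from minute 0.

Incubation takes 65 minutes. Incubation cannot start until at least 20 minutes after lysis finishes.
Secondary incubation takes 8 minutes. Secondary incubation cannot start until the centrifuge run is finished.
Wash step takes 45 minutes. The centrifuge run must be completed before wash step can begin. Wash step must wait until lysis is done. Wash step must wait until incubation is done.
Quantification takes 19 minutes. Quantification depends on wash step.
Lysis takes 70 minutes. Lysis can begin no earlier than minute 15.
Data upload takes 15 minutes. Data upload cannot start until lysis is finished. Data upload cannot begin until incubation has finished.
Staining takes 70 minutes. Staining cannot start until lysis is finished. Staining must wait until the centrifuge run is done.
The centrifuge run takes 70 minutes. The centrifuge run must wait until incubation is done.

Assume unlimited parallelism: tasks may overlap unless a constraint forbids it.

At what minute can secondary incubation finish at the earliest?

248

Lysis waits on its own release at minute 15, so it starts at minute 15 and finishes at 15 + 70 = minute 85.
Incubation cannot begin until lysis (finishes minute 85, plus 20-minute gap → minute 105). It runs from minute 105 to 105 + 65 = minute 170.
After incubation (finishes minute 170), the centrifuge run can start at minute 170 and finishes at minute 240.
After the centrifuge run (finishes minute 240), secondary incubation can start at minute 240 and finishes at minute 248.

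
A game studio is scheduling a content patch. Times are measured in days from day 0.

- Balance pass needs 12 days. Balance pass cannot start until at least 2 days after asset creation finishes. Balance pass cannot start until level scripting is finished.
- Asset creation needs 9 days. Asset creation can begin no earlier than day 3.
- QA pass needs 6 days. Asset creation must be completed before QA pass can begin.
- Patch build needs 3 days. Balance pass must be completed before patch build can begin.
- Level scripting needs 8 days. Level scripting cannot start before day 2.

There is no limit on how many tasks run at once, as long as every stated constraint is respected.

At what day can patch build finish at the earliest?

29

After its own release at day 2, level scripting can start at day 2 and finishes at day 10.
Asset creation waits on its own release at day 3, so it starts at day 3 and finishes at 3 + 9 = day 12.
Balance pass has to wait for asset creation (finishes day 12, plus 2-day gap → day 14); level scripting (finishes day 10). The latest of these is day 14, so balance pass runs day 14 to 14 + 12 = day 26.
Patch build waits on balance pass (finishes day 26), so it starts at day 26 and finishes at 26 + 3 = day 29.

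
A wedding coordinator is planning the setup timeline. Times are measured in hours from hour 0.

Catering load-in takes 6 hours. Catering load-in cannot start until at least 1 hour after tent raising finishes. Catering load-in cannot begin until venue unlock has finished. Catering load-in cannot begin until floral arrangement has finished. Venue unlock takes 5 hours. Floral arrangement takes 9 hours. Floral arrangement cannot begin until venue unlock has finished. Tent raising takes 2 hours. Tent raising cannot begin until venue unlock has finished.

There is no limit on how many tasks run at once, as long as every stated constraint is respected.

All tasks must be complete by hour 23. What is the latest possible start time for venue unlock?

3

To finish by hour 23, catering load-in (duration 6) must start no later than hour 17.
Tent raising feeds into catering load-in (must start by hour 17, minus 1-hour gap → hour 16); so tent raising must finish by hour 16 and therefore start by hour 14.
Floral arrangement has to be done before catering load-in (must start by hour 17). That means finishing by hour 17, i.e. starting by 17 − 9 = hour 8.
Venue unlock feeds tent raising (must start by hour 14); floral arrangement (must start by hour 8); catering load-in (must start by hour 17). Taking the minimum, venue unlock must finish by hour 8 and start by 8 − 5 = hour 3.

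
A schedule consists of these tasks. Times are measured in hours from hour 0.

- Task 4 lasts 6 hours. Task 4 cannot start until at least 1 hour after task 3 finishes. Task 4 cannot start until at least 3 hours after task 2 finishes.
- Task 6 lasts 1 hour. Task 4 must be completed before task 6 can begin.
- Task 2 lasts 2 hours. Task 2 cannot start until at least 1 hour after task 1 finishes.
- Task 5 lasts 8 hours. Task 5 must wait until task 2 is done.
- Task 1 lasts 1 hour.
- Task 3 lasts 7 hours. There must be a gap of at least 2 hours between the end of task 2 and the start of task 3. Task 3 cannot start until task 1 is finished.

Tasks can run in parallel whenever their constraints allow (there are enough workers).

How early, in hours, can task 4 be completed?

Task 1 can start immediately at hour 0; it finishes at hour 1.
Task 2 cannot begin until task 1 (finishes hour 1, plus 1-hour gap → hour 2). It runs from hour 2 to 2 + 2 = hour 4.
For task 3: task 2 (finishes hour 4, plus 2-hour gap → hour 6); task 1 (finishes hour 1). Taking the maximum gives a start of hour 6, and it finishes at 6 + 7 = hour 13.
Task 4 needs all of task 3 (finishes hour 13, plus 1-hour gap → hour 14); task 2 (finishes hour 4, plus 3-hour gap → hour 7). That puts its earliest start at hour 14; it finishes at 14 + 6 = hour 20.

20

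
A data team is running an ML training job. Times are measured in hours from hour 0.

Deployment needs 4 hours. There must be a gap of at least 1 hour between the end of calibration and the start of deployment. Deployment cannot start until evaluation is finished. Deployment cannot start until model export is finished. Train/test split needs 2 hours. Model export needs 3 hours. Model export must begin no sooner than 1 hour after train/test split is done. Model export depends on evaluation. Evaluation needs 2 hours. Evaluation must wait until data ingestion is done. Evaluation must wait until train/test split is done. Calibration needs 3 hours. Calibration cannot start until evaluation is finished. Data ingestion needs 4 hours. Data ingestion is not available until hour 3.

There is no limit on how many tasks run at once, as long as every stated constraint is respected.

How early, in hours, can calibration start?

9

Train/test split has no prerequisites, so it starts at hour 0 and finishes at hour 2.
Data ingestion cannot begin until its own release at hour 3. It runs from hour 3 to 3 + 4 = hour 7.
Evaluation needs all of data ingestion (finishes hour 7); train/test split (finishes hour 2). That puts its earliest start at hour 7; it finishes at 7 + 2 = hour 9.
Calibration waits on evaluation (finishes hour 9), so the earliest it can start is hour 9.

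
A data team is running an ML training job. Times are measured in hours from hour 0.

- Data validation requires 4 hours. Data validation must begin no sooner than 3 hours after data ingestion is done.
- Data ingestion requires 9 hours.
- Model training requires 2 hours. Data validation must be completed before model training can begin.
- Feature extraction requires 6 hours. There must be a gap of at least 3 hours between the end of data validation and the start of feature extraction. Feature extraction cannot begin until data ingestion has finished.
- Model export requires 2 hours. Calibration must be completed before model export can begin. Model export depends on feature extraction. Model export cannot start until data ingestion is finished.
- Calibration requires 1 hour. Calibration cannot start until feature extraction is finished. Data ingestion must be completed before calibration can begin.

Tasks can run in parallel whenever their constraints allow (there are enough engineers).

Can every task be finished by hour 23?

Data ingestion has no prerequisites, so it starts at hour 0 and finishes at hour 9.
Data validation cannot begin until data ingestion (finishes hour 9, plus 3-hour gap → hour 12). It runs from hour 12 to 12 + 4 = hour 16.
Model training waits on data validation (finishes hour 16), so it starts at hour 16 and finishes at 16 + 2 = hour 18.
Feature extraction has to wait for data validation (finishes hour 16, plus 3-hour gap → hour 19); data ingestion (finishes hour 9). The latest of these is hour 19, so feature extraction runs hour 19 to 19 + 6 = hour 25.
Calibration needs all of feature extraction (finishes hour 25); data ingestion (finishes hour 9). That puts its earliest start at hour 25; it finishes at 25 + 1 = hour 26.
Model export cannot start until calibration (finishes hour 26); feature extraction (finishes hour 25); data ingestion (finishes hour 9). The controlling bound is hour 26, so model export finishes at 26 + 2 = hour 28.
The earliest everything can be done is hour 28, which is after the deadline of 23, so it is not possible.

No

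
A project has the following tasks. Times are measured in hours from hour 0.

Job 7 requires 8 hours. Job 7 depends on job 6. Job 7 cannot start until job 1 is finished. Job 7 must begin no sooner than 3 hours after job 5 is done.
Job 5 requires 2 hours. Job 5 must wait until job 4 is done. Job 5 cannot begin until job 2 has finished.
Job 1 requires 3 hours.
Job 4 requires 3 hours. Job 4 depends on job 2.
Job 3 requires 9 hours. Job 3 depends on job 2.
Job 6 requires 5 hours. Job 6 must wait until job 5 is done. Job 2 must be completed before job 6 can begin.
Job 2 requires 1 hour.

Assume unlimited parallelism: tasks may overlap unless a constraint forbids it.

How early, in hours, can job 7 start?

Job 2 can start immediately at hour 0; it finishes at hour 1.
After job 2 (finishes hour 1), job 4 can start at hour 1 and finishes at hour 4.
Job 5 needs all of job 4 (finishes hour 4); job 2 (finishes hour 1). That puts its earliest start at hour 4; it finishes at 4 + 2 = hour 6.
Job 6 cannot start until job 5 (finishes hour 6); job 2 (finishes hour 1). The controlling bound is hour 6, so job 6 finishes at 6 + 5 = hour 11.
Job 1 can start immediately at hour 0; it finishes at hour 3.
Job 7 waits on job 6 (finishes hour 11); job 1 (finishes hour 3); job 5 (finishes hour 6, plus 3-hour gap → hour 9). The latest of these is hour 11, which is the earliest job 7 can start.

11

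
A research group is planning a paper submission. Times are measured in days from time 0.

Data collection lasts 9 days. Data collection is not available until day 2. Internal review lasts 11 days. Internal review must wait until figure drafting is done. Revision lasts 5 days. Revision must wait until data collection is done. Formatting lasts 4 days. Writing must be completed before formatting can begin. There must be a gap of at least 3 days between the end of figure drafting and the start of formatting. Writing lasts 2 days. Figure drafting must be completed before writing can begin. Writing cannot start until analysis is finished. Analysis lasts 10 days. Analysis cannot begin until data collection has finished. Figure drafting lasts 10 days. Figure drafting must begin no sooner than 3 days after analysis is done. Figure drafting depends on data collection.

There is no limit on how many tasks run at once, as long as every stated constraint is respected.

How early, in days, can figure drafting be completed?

34

After its own release at day 2, data collection can start at day 2 and finishes at day 11.
Analysis cannot begin until data collection (finishes day 11). It runs from day 11 to 11 + 10 = day 21.
Figure drafting cannot start until analysis (finishes day 21, plus 3-day gap → day 24); data collection (finishes day 11). The controlling bound is day 24, so figure drafting finishes at 24 + 10 = day 34.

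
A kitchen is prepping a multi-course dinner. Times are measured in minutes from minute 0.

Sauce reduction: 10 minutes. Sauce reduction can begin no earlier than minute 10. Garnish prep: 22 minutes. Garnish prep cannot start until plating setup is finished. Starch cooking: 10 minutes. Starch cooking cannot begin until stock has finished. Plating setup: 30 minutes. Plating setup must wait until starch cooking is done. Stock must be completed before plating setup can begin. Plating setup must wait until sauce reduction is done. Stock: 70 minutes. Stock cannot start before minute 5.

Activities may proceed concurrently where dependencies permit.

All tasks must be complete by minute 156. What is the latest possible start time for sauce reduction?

94

Nothing follows garnish prep; the deadline of minute 156 is its only limit. It must start by 156 − 22 = minute 134.
Plating setup feeds into garnish prep (must start by minute 134); so plating setup must finish by minute 134 and therefore start by minute 104.
Since plating setup (must start by minute 104) depends on it, sauce reduction must finish by minute 104. Backing off its 10-minute duration gives a latest start of minute 94.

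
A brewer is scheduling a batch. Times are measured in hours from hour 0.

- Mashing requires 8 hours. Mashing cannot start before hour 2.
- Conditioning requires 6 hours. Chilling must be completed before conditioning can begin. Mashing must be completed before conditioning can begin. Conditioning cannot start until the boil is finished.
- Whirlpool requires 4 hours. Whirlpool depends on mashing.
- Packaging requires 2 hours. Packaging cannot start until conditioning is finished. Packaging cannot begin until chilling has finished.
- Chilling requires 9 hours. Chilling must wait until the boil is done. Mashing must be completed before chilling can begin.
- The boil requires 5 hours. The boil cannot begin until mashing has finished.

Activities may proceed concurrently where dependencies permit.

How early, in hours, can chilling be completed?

Mashing cannot begin until its own release at hour 2. It runs from hour 2 to 2 + 8 = hour 10.
The boil waits on mashing (finishes hour 10), so it starts at hour 10 and finishes at 10 + 5 = hour 15.
Chilling has to wait for the boil (finishes hour 15); mashing (finishes hour 10). The latest of these is hour 15, so chilling runs hour 15 to 15 + 9 = hour 24.

24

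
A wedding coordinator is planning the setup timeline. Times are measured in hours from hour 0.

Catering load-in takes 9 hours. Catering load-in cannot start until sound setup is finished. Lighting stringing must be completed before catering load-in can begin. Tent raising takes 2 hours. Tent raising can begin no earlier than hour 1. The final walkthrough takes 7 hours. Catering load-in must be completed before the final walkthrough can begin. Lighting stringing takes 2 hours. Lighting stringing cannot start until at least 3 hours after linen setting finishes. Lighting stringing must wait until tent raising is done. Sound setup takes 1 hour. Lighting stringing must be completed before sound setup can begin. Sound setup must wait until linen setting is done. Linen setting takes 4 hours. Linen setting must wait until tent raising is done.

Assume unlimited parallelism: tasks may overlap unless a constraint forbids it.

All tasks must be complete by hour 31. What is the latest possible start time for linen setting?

5

To finish by hour 31, the final walkthrough (duration 7) must start no later than hour 24.
Catering load-in feeds into the final walkthrough (must start by hour 24); so catering load-in must finish by hour 24 and therefore start by hour 15.
Sound setup must finish before catering load-in (must start by hour 15). With a 1-hour duration, sound setup must start by 15 − 1 = hour 14.
Lighting stringing has several dependents: sound setup (must start by hour 14); catering load-in (must start by hour 15). The earliest of those limits is hour 14, so lighting stringing must start by 14 − 2 = hour 12.
Linen setting feeds lighting stringing (must start by hour 12, minus 3-hour gap → hour 9); sound setup (must start by hour 14). Taking the minimum, linen setting must finish by hour 9 and start by 9 − 4 = hour 5.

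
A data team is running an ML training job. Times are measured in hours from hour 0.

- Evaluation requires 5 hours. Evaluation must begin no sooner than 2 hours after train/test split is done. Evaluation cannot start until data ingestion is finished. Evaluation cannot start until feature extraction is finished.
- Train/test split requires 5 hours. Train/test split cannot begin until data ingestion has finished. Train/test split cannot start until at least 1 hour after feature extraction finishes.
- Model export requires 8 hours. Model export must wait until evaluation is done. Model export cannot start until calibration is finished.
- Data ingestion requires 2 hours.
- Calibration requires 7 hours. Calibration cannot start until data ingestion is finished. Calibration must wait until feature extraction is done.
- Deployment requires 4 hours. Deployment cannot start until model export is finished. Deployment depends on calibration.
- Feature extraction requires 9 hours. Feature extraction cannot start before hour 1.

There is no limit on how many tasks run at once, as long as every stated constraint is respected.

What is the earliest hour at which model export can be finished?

31

After its own release at hour 1, feature extraction can start at hour 1 and finishes at hour 10.
Data ingestion can start immediately at hour 0; it finishes at hour 2.
Calibration cannot start until data ingestion (finishes hour 2); feature extraction (finishes hour 10). The controlling bound is hour 10, so calibration finishes at 10 + 7 = hour 17.
Train/test split needs all of data ingestion (finishes hour 2); feature extraction (finishes hour 10, plus 1-hour gap → hour 11). That puts its earliest start at hour 11; it finishes at 11 + 5 = hour 16.
Evaluation needs all of train/test split (finishes hour 16, plus 2-hour gap → hour 18); data ingestion (finishes hour 2); feature extraction (finishes hour 10). That puts its earliest start at hour 18; it finishes at 18 + 5 = hour 23.
For model export: evaluation (finishes hour 23); calibration (finishes hour 17). Taking the maximum gives a start of hour 23, and it finishes at 23 + 8 = hour 31.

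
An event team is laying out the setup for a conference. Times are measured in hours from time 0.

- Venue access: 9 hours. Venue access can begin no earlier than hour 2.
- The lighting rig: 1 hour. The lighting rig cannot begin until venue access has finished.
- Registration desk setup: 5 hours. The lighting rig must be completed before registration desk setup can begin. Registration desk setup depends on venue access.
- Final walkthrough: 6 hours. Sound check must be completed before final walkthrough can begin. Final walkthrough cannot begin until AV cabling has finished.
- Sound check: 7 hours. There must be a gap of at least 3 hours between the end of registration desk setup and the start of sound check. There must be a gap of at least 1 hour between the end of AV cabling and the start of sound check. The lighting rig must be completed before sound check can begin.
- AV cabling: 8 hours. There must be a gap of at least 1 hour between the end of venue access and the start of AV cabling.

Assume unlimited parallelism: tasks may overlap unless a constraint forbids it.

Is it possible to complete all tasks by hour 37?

Venue access cannot begin until its own release at hour 2. It runs from hour 2 to 2 + 9 = hour 11.
AV cabling cannot begin until venue access (finishes hour 11, plus 1-hour gap → hour 12). It runs from hour 12 to 12 + 8 = hour 20.
The lighting rig cannot begin until venue access (finishes hour 11). It runs from hour 11 to 11 + 1 = hour 12.
Registration desk setup needs all of the lighting rig (finishes hour 12); venue access (finishes hour 11). That puts its earliest start at hour 12; it finishes at 12 + 5 = hour 17.
Sound check has to wait for registration desk setup (finishes hour 17, plus 3-hour gap → hour 20); AV cabling (finishes hour 20, plus 1-hour gap → hour 21); the lighting rig (finishes hour 12). The latest of these is hour 21, so sound check runs hour 21 to 21 + 7 = hour 28.
Final walkthrough cannot start until sound check (finishes hour 28); AV cabling (finishes hour 20). The controlling bound is hour 28, so final walkthrough finishes at 28 + 6 = hour 34.
Every task is finished by hour 34, which is no later than the deadline of 37, so the schedule is feasible.

Yes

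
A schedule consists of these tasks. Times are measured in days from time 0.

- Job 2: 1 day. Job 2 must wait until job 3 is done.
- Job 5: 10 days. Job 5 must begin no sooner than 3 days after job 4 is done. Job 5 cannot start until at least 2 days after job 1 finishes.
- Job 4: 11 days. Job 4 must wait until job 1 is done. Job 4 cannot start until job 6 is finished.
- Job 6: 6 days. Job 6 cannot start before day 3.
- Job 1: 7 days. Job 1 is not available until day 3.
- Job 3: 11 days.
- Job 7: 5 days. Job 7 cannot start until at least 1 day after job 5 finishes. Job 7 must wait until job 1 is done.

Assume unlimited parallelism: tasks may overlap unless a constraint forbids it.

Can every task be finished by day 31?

No

Job 6 cannot begin until its own release at day 3. It runs from day 3 to 3 + 6 = day 9.
Job 3 has no prerequisites, so it starts at day 0 and finishes at day 11.
After job 3 (finishes day 11), job 2 can start at day 11 and finishes at day 12.
Job 1 cannot begin until its own release at day 3. It runs from day 3 to 3 + 7 = day 10.
For job 4: job 1 (finishes day 10); job 6 (finishes day 9). Taking the maximum gives a start of day 10, and it finishes at 10 + 11 = day 21.
Job 5 needs all of job 4 (finishes day 21, plus 3-day gap → day 24); job 1 (finishes day 10, plus 2-day gap → day 12). That puts its earliest start at day 24; it finishes at 24 + 10 = day 34.
Job 7 needs all of job 5 (finishes day 34, plus 1-day gap → day 35); job 1 (finishes day 10). That puts its earliest start at day 35; it finishes at 35 + 5 = day 40.
The earliest everything can be done is day 40, which is after the deadline of 31, so it is not possible.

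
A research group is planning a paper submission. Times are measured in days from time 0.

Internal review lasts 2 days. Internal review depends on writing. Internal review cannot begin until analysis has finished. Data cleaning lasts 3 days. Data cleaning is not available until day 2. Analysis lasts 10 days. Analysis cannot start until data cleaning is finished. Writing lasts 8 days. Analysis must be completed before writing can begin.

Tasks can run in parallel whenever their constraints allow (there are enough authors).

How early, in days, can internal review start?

After its own release at day 2, data cleaning can start at day 2 and finishes at day 5.
Analysis waits on data cleaning (finishes day 5), so it starts at day 5 and finishes at 5 + 10 = day 15.
After analysis (finishes day 15), writing can start at day 15 and finishes at day 23.
Internal review waits on writing (finishes day 23); analysis (finishes day 15). The latest of these is day 23, which is the earliest internal review can start.

23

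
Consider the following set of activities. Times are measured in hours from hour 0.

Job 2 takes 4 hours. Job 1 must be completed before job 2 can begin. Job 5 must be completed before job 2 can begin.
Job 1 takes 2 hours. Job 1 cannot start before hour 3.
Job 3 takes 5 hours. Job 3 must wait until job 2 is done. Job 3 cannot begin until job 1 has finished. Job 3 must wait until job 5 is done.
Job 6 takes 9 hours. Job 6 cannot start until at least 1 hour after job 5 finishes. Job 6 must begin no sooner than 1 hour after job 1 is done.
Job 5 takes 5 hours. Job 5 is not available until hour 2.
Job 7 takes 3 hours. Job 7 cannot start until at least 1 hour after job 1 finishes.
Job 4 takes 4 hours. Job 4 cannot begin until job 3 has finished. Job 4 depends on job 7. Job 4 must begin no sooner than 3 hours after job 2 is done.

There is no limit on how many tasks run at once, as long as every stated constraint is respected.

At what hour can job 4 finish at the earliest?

After its own release at hour 2, job 5 can start at hour 2 and finishes at hour 7.
After its own release at hour 3, job 1 can start at hour 3 and finishes at hour 5.
After job 1 (finishes hour 5, plus 1-hour gap → hour 6), job 7 can start at hour 6 and finishes at hour 9.
Job 2 cannot start until job 1 (finishes hour 5); job 5 (finishes hour 7). The controlling bound is hour 7, so job 2 finishes at 7 + 4 = hour 11.
Job 3 needs all of job 2 (finishes hour 11); job 1 (finishes hour 5); job 5 (finishes hour 7). That puts its earliest start at hour 11; it finishes at 11 + 5 = hour 16.
Job 4 cannot start until job 3 (finishes hour 16); job 7 (finishes hour 9); job 2 (finishes hour 11, plus 3-hour gap → hour 14). The controlling bound is hour 16, so job 4 finishes at 16 + 4 = hour 20.

20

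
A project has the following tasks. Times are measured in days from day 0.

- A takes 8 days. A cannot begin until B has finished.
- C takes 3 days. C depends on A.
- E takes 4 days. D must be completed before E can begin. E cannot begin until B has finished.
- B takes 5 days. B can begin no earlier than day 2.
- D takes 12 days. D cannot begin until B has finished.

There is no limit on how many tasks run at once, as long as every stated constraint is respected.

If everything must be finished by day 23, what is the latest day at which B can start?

C must finish by day 23; it takes 3 days, so it must start by 23 − 3 = day 20.
A has to be done before C (must start by day 20). That means finishing by day 20, i.e. starting by 20 − 8 = day 12.
To finish by day 23, E (duration 4) must start no later than day 19.
Since E (must start by day 19) depends on it, D must finish by day 19. Backing off its 12-day duration gives a latest start of day 7.
B has several dependents: A (must start by day 12); D (must start by day 7); E (must start by day 19). The earliest of those limits is day 7, so B must start by 7 − 5 = day 2.

2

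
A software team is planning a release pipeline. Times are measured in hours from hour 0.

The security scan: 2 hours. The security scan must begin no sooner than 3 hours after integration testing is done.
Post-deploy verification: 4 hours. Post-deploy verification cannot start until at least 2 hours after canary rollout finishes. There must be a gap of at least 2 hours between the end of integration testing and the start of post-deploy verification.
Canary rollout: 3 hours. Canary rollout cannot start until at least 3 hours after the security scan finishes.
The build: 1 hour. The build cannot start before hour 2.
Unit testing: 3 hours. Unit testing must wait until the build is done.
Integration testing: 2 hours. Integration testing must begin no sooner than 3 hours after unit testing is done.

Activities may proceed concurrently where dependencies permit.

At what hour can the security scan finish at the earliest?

The build cannot begin until its own release at hour 2. It runs from hour 2 to 2 + 1 = hour 3.
After the build (finishes hour 3), unit testing can start at hour 3 and finishes at hour 6.
Integration testing waits on unit testing (finishes hour 6, plus 3-hour gap → hour 9), so it starts at hour 9 and finishes at 9 + 2 = hour 11.
After integration testing (finishes hour 11, plus 3-hour gap → hour 14), the security scan can start at hour 14 and finishes at hour 16.

16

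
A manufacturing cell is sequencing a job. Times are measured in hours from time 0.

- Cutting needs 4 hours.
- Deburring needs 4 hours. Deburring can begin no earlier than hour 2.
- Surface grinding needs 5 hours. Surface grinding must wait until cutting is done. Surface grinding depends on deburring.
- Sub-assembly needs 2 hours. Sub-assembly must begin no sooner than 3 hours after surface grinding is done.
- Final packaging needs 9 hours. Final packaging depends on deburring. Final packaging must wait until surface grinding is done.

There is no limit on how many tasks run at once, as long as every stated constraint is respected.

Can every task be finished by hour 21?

Yes

After its own release at hour 2, deburring can start at hour 2 and finishes at hour 6.
Nothing blocks cutting, so it runs from hour 0 to hour 4.
For surface grinding: cutting (finishes hour 4); deburring (finishes hour 6). Taking the maximum gives a start of hour 6, and it finishes at 6 + 5 = hour 11.
Final packaging has to wait for deburring (finishes hour 6); surface grinding (finishes hour 11). The latest of these is hour 11, so final packaging runs hour 11 to 11 + 9 = hour 20.
Sub-assembly cannot begin until surface grinding (finishes hour 11, plus 3-hour gap → hour 14). It runs from hour 14 to 14 + 2 = hour 16.
Every task is finished by hour 20, which is no later than the deadline of 21, so the schedule is feasible.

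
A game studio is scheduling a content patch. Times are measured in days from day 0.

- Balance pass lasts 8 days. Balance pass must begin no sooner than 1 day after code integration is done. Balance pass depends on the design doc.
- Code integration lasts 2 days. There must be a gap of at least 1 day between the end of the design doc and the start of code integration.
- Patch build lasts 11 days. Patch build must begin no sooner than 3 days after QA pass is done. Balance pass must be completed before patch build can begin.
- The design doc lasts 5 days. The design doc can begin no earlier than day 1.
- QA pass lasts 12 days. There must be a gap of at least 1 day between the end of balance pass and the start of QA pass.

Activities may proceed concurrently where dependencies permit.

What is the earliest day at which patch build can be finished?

45

After its own release at day 1, the design doc can start at day 1 and finishes at day 6.
Code integration cannot begin until the design doc (finishes day 6, plus 1-day gap → day 7). It runs from day 7 to 7 + 2 = day 9.
Balance pass needs all of code integration (finishes day 9, plus 1-day gap → day 10); the design doc (finishes day 6). That puts its earliest start at day 10; it finishes at 10 + 8 = day 18.
QA pass waits on balance pass (finishes day 18, plus 1-day gap → day 19), so it starts at day 19 and finishes at 19 + 12 = day 31.
Patch build cannot start until QA pass (finishes day 31, plus 3-day gap → day 34); balance pass (finishes day 18). The controlling bound is day 34, so patch build finishes at 34 + 11 = day 45.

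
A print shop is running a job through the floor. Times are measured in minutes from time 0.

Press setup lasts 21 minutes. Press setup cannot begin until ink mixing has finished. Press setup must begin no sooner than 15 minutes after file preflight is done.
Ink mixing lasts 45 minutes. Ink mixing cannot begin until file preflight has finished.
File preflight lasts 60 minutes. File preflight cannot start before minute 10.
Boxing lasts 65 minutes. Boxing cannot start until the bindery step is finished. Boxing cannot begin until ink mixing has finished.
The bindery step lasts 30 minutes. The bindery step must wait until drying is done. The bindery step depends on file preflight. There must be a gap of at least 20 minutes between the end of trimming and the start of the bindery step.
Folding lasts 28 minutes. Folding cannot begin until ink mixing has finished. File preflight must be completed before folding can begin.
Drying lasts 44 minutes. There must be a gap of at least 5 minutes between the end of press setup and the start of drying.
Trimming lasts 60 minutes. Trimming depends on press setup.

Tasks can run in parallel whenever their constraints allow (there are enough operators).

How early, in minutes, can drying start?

141

File preflight cannot begin until its own release at minute 10. It runs from minute 10 to 10 + 60 = minute 70.
Ink mixing cannot begin until file preflight (finishes minute 70). It runs from minute 70 to 70 + 45 = minute 115.
For press setup: ink mixing (finishes minute 115); file preflight (finishes minute 70, plus 15-minute gap → minute 85). Taking the maximum gives a start of minute 115, and it finishes at 115 + 21 = minute 136.
Drying waits on press setup (finishes minute 136, plus 5-minute gap → minute 141), so the earliest it can start is minute 141.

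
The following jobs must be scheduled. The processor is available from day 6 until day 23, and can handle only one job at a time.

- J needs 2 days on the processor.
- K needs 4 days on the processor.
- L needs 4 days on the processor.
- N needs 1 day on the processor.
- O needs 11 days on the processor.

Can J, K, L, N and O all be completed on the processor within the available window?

No

The processor window is 23 − 6 = 17 days.
Running back to back, the jobs need 2 + 4 + 4 + 1 + 11 = 22 days on the processor.
Since 22 > 17, they cannot all fit.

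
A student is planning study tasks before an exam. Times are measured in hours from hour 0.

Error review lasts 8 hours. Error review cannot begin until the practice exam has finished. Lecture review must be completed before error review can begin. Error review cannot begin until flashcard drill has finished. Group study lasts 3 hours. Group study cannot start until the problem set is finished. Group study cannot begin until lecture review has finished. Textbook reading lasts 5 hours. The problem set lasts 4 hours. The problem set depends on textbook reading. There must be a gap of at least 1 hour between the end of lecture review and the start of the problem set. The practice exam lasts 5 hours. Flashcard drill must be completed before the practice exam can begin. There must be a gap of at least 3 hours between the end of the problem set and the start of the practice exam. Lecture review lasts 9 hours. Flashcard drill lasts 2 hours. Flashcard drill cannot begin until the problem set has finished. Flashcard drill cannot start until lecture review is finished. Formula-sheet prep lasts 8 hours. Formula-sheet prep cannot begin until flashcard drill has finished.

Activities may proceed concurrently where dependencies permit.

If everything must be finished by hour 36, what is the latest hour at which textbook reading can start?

Error review must finish by hour 36; it takes 8 hours, so it must start by 36 − 8 = hour 28.
Since error review (must start by hour 28) depends on it, the practice exam must finish by hour 28. Backing off its 5-hour duration gives a latest start of hour 23.
Nothing follows formula-sheet prep; the deadline of hour 36 is its only limit. It must start by 36 − 8 = hour 28.
Flashcard drill must finish in time for the practice exam (must start by hour 23); error review (must start by hour 28); formula-sheet prep (must start by hour 28). The tightest is hour 23, so flashcard drill must start by 23 − 2 = hour 21.
Group study must finish by hour 36; it takes 3 hours, so it must start by 36 − 3 = hour 33.
The problem set has several dependents: flashcard drill (must start by hour 21); the practice exam (must start by hour 23, minus 3-hour gap → hour 20); group study (must start by hour 33). The earliest of those limits is hour 20, so the problem set must start by 20 − 4 = hour 16.
Textbook reading must finish before the problem set (must start by hour 16). With a 5-hour duration, textbook reading must start by 16 − 5 = hour 11.

11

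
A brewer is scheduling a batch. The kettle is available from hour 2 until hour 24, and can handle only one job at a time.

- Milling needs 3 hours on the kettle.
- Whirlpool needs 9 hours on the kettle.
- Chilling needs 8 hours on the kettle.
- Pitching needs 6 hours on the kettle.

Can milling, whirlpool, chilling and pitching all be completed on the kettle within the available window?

No

The kettle window is 24 − 2 = 22 hours.
Running back to back, the jobs need 3 + 9 + 8 + 6 = 26 hours on the kettle.
Since 26 > 22, they cannot all fit.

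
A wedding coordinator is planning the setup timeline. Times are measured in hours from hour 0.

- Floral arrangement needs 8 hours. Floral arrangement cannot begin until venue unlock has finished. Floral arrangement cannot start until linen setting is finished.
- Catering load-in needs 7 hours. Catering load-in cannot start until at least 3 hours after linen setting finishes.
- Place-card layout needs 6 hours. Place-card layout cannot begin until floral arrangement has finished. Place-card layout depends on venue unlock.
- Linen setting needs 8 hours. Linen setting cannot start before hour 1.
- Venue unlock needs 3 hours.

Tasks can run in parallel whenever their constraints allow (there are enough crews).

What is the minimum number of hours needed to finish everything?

23

Linen setting cannot begin until its own release at hour 1. It runs from hour 1 to 1 + 8 = hour 9.
Catering load-in waits on linen setting (finishes hour 9, plus 3-hour gap → hour 12), so it starts at hour 12 and finishes at 12 + 7 = hour 19.
Venue unlock can start immediately at hour 0; it finishes at hour 3.
Floral arrangement needs all of venue unlock (finishes hour 3); linen setting (finishes hour 9). That puts its earliest start at hour 9; it finishes at 9 + 8 = hour 17.
Place-card layout needs all of floral arrangement (finishes hour 17); venue unlock (finishes hour 3). That puts its earliest start at hour 17; it finishes at 17 + 6 = hour 23.
All tasks are finished once the last one completes. Finish times: Venue unlock at 3, Linen setting at 9, Floral arrangement at 17, Catering load-in at 19, Place-card layout at 23. The latest is hour 23.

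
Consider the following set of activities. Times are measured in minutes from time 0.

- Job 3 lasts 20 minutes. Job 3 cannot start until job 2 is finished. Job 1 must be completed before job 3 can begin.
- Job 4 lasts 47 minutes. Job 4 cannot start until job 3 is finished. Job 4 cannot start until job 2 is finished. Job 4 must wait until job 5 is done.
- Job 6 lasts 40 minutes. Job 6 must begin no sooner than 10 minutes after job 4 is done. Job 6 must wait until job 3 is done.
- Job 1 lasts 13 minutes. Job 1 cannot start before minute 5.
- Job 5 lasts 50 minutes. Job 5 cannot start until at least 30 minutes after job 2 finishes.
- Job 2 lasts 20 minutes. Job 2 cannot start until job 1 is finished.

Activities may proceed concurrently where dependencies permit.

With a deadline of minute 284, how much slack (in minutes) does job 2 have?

After its own release at minute 5, job 1 can start at minute 5 and finishes at minute 18.
After job 1 (finishes minute 18), job 2 can start at minute 18 and finishes at minute 38.

Working backward from the deadline:
To finish by minute 284, job 6 (duration 40) must start no later than minute 244.
Job 4 has to be done before job 6 (must start by minute 244, minus 10-minute gap → minute 234). That means finishing by minute 234, i.e. starting by 234 − 47 = minute 187.
Job 3 feeds job 4 (must start by minute 187); job 6 (must start by minute 244). Taking the minimum, job 3 must finish by minute 187 and start by 187 − 20 = minute 167.
Job 5 has to be done before job 4 (must start by minute 187). That means finishing by minute 187, i.e. starting by 187 − 50 = minute 137.
Job 2 must finish in time for job 3 (must start by minute 167); job 4 (must start by minute 187); job 5 (must start by minute 137, minus 30-minute gap → minute 107). The tightest is minute 107, so job 2 must start by 107 − 20 = minute 87.
So job 2 can start as early as minute 18 and as late as minute 87, giving 87 − 18 = 69 minutes of slack.

69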